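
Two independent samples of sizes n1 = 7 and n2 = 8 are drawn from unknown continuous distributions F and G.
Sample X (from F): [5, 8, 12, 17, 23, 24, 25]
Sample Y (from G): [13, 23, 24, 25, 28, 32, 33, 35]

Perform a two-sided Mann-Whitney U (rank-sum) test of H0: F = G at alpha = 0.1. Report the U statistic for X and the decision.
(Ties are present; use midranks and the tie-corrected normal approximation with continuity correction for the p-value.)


Step 1: Combine and sort all 15 observations; assign midranks.
sorted (value, group): (5,X), (8,X), (12,X), (13,Y), (17,X), (23,X), (23,Y), (24,X), (24,Y), (25,X), (25,Y), (28,Y), (32,Y), (33,Y), (35,Y)
ranks: 5->1, 8->2, 12->3, 13->4, 17->5, 23->6.5, 23->6.5, 24->8.5, 24->8.5, 25->10.5, 25->10.5, 28->12, 32->13, 33->14, 35->15
Step 2: Rank sum for X: R1 = 1 + 2 + 3 + 5 + 6.5 + 8.5 + 10.5 = 36.5.
Step 3: U_X = R1 - n1(n1+1)/2 = 36.5 - 7*8/2 = 36.5 - 28 = 8.5.
       U_Y = n1*n2 - U_X = 56 - 8.5 = 47.5.
Step 4: Ties are present, so use the tie-corrected normal approximation (with continuity correction) for the p-value.
Step 5: p-value = 0.027473; compare to alpha = 0.1. reject H0.

U_X = 8.5, p = 0.027473, reject H0 at alpha = 0.1.


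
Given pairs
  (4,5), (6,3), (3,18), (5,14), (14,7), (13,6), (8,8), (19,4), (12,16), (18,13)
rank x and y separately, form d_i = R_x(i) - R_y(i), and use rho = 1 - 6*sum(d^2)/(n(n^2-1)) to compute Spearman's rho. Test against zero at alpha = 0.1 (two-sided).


Step 1: Rank x and y separately (midranks; no ties here).
rank(x): 4->2, 6->4, 3->1, 5->3, 14->8, 13->7, 8->5, 19->10, 12->6, 18->9
rank(y): 5->3, 3->1, 18->10, 14->8, 7->5, 6->4, 8->6, 4->2, 16->9, 13->7
Step 2: d_i = R_x(i) - R_y(i); compute d_i^2.
  (2-3)^2=1, (4-1)^2=9, (1-10)^2=81, (3-8)^2=25, (8-5)^2=9, (7-4)^2=9, (5-6)^2=1, (10-2)^2=64, (6-9)^2=9, (9-7)^2=4
sum(d^2) = 212.
Step 3: rho = 1 - 6*212 / (10*(10^2 - 1)) = 1 - 1272/990 = -0.284848.
Step 4: Under H0, t = rho * sqrt((n-2)/(1-rho^2)) = -0.8405 ~ t(8).
Step 5: Two-sided p-value from the t-distribution with 8 df = 0.425038.
Step 6: alpha = 0.1. fail to reject H0.

rho = -0.2848, p = 0.425038, fail to reject H0 at alpha = 0.1.


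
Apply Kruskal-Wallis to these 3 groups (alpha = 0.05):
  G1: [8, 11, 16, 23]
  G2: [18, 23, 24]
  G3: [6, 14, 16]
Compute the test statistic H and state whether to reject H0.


Step 1: Combine all N = 10 observations and assign midranks.
sorted (value, group, rank): (6,G3,1), (8,G1,2), (11,G1,3), (14,G3,4), (16,G1,5.5), (16,G3,5.5), (18,G2,7), (23,G1,8.5), (23,G2,8.5), (24,G2,10)
Step 2: Sum ranks within each group.
R_1 = 19 (n_1 = 4)
R_2 = 25.5 (n_2 = 3)
R_3 = 10.5 (n_3 = 3)
Step 3: H = 12/(N(N+1)) * sum(R_i^2/n_i) - 3(N+1)
     = 12/(10*11) * (19^2/4 + 25.5^2/3 + 10.5^2/3) - 3*11
     = 0.109091 * 343.75 - 33
     = 4.500000.
Step 4: Ties present; correction factor C = 1 - 12/(10^3 - 10) = 0.987879. Corrected H = 4.500000 / 0.987879 = 4.555215.
Step 5: Under H0, H ~ chi^2(2); p-value = 0.102529.
Step 6: alpha = 0.05. fail to reject H0.

H = 4.5552, df = 2, p = 0.102529, fail to reject H0.


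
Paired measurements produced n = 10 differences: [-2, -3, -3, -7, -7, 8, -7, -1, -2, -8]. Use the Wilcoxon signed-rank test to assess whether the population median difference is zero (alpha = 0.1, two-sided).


Step 1: Drop any zero differences (none here) and take |d_i|.
|d| = [2, 3, 3, 7, 7, 8, 7, 1, 2, 8]
Step 2: Midrank |d_i| (ties get averaged ranks).
ranks: |2|->2.5, |3|->4.5, |3|->4.5, |7|->7, |7|->7, |8|->9.5, |7|->7, |1|->1, |2|->2.5, |8|->9.5
Step 3: Attach original signs; sum ranks with positive sign and with negative sign.
W+ = 9.5 = 9.5
W- = 2.5 + 4.5 + 4.5 + 7 + 7 + 7 + 1 + 2.5 + 9.5 = 45.5
(Check: W+ + W- = 55 should equal n(n+1)/2 = 55.)
Step 4: Test statistic W = min(W+, W-) = 9.5.
Step 5: Ties in |d|, so use the tie-corrected normal approximation.
        E[W] = n(n+1)/4 = 10*11/4 = 27.5.
        Tie groups: |d|=2 (t=2), |d|=3 (t=2), |d|=7 (t=3), |d|=8 (t=2); sum(t^3 - t) = 42.
        Var[W] = n(n+1)(2n+1)/24 - sum(t^3-t)/48 = 2310/24 - 42/48 = 95.375.
        z = (W - E[W]) / sqrt(Var[W]) = (9.5 - 27.5) / 9.7660 = -1.8431.
        Two-sided p = 2*Phi(z) = 0.065310.
Step 6: alpha = 0.1. reject H0.

W+ = 9.5, W- = 45.5, W = min = 9.5, p = 0.065310, reject H0.


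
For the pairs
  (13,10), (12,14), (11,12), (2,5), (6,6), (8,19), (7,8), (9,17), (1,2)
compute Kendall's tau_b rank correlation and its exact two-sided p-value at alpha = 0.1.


Step 1: Enumerate the 36 unordered pairs (i,j) with i<j and classify each by sign(x_j-x_i) * sign(y_j-y_i).
  (1,2):dx=-1,dy=+4->D; (1,3):dx=-2,dy=+2->D; (1,4):dx=-11,dy=-5->C; (1,5):dx=-7,dy=-4->C
  (1,6):dx=-5,dy=+9->D; (1,7):dx=-6,dy=-2->C; (1,8):dx=-4,dy=+7->D; (1,9):dx=-12,dy=-8->C
  (2,3):dx=-1,dy=-2->C; (2,4):dx=-10,dy=-9->C; (2,5):dx=-6,dy=-8->C; (2,6):dx=-4,dy=+5->D
  (2,7):dx=-5,dy=-6->C; (2,8):dx=-3,dy=+3->D; (2,9):dx=-11,dy=-12->C; (3,4):dx=-9,dy=-7->C
  (3,5):dx=-5,dy=-6->C; (3,6):dx=-3,dy=+7->D; (3,7):dx=-4,dy=-4->C; (3,8):dx=-2,dy=+5->D
  (3,9):dx=-10,dy=-10->C; (4,5):dx=+4,dy=+1->C; (4,6):dx=+6,dy=+14->C; (4,7):dx=+5,dy=+3->C
  (4,8):dx=+7,dy=+12->C; (4,9):dx=-1,dy=-3->C; (5,6):dx=+2,dy=+13->C; (5,7):dx=+1,dy=+2->C
  (5,8):dx=+3,dy=+11->C; (5,9):dx=-5,dy=-4->C; (6,7):dx=-1,dy=-11->C; (6,8):dx=+1,dy=-2->D
  (6,9):dx=-7,dy=-17->C; (7,8):dx=+2,dy=+9->C; (7,9):dx=-6,dy=-6->C; (8,9):dx=-8,dy=-15->C
Step 2: C = 27, D = 9, total pairs = 36.
Step 3: tau = (C - D)/(n(n-1)/2) = (27 - 9)/36 = 0.500000.
Step 4: Exact two-sided p-value (enumerate n! = 362880 permutations of y under H0): p = 0.075176.
Step 5: alpha = 0.1. reject H0.

tau_b = 0.5000 (C=27, D=9), p = 0.075176, reject H0.


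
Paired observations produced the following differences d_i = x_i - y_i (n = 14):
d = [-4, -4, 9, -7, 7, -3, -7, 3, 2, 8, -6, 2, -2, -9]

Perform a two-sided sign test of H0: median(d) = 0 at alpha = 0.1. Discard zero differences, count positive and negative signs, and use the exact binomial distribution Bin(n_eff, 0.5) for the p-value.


Step 1: Discard zero differences. Original n = 14; n_eff = number of nonzero differences = 14.
Nonzero differences (with sign): -4, -4, +9, -7, +7, -3, -7, +3, +2, +8, -6, +2, -2, -9
Step 2: Count signs: positive = 6, negative = 8.
Step 3: Under H0: P(positive) = 0.5, so the number of positives S ~ Bin(14, 0.5).
Step 4: Two-sided exact p-value = sum of Bin(14,0.5) probabilities at or below the observed probability = 0.790527.
Step 5: alpha = 0.1. fail to reject H0.

n_eff = 14, pos = 6, neg = 8, p = 0.790527, fail to reject H0.


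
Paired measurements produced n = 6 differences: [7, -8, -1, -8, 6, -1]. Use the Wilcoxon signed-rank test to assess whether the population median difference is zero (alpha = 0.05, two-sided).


Step 1: Drop any zero differences (none here) and take |d_i|.
|d| = [7, 8, 1, 8, 6, 1]
Step 2: Midrank |d_i| (ties get averaged ranks).
ranks: |7|->4, |8|->5.5, |1|->1.5, |8|->5.5, |6|->3, |1|->1.5
Step 3: Attach original signs; sum ranks with positive sign and with negative sign.
W+ = 4 + 3 = 7
W- = 5.5 + 1.5 + 5.5 + 1.5 = 14
(Check: W+ + W- = 21 should equal n(n+1)/2 = 21.)
Step 4: Test statistic W = min(W+, W-) = 7.
Step 5: Ties in |d|, so use the tie-corrected normal approximation.
        E[W] = n(n+1)/4 = 6*7/4 = 10.5.
        Tie groups: |d|=1 (t=2), |d|=8 (t=2); sum(t^3 - t) = 12.
        Var[W] = n(n+1)(2n+1)/24 - sum(t^3-t)/48 = 546/24 - 12/48 = 22.5.
        z = (W - E[W]) / sqrt(Var[W]) = (7 - 10.5) / 4.7434 = -0.7379.
        Two-sided p = 2*Phi(z) = 0.460597.
Step 6: alpha = 0.05. fail to reject H0.

W+ = 7, W- = 14, W = min = 7, p = 0.460597, fail to reject H0.


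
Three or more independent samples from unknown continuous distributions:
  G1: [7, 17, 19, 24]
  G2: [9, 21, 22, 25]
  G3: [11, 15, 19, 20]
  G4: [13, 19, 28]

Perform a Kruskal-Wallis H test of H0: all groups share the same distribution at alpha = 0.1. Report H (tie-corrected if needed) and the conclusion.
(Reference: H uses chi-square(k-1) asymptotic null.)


Step 1: Combine all N = 15 observations and assign midranks.
sorted (value, group, rank): (7,G1,1), (9,G2,2), (11,G3,3), (13,G4,4), (15,G3,5), (17,G1,6), (19,G1,8), (19,G3,8), (19,G4,8), (20,G3,10), (21,G2,11), (22,G2,12), (24,G1,13), (25,G2,14), (28,G4,15)
Step 2: Sum ranks within each group.
R_1 = 28 (n_1 = 4)
R_2 = 39 (n_2 = 4)
R_3 = 26 (n_3 = 4)
R_4 = 27 (n_4 = 3)
Step 3: H = 12/(N(N+1)) * sum(R_i^2/n_i) - 3(N+1)
     = 12/(15*16) * (28^2/4 + 39^2/4 + 26^2/4 + 27^2/3) - 3*16
     = 0.050000 * 988.25 - 48
     = 1.412500.
Step 4: Ties present; correction factor C = 1 - 24/(15^3 - 15) = 0.992857. Corrected H = 1.412500 / 0.992857 = 1.422662.
Step 5: Under H0, H ~ chi^2(3); p-value = 0.700231.
Step 6: alpha = 0.1. fail to reject H0.

H = 1.4227, df = 3, p = 0.700231, fail to reject H0.


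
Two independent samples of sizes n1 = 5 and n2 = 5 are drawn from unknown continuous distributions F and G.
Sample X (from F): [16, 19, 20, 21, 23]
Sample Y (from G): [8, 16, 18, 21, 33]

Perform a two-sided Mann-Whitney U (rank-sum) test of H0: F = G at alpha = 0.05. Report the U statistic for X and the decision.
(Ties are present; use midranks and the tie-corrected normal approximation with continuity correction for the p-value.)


Step 1: Combine and sort all 10 observations; assign midranks.
sorted (value, group): (8,Y), (16,X), (16,Y), (18,Y), (19,X), (20,X), (21,X), (21,Y), (23,X), (33,Y)
ranks: 8->1, 16->2.5, 16->2.5, 18->4, 19->5, 20->6, 21->7.5, 21->7.5, 23->9, 33->10
Step 2: Rank sum for X: R1 = 2.5 + 5 + 6 + 7.5 + 9 = 30.
Step 3: U_X = R1 - n1(n1+1)/2 = 30 - 5*6/2 = 30 - 15 = 15.
       U_Y = n1*n2 - U_X = 25 - 15 = 10.
Step 4: Ties are present, so use the tie-corrected normal approximation (with continuity correction) for the p-value.
Step 5: p-value = 0.674236; compare to alpha = 0.05. fail to reject H0.

U_X = 15, p = 0.674236, fail to reject H0 at alpha = 0.05.


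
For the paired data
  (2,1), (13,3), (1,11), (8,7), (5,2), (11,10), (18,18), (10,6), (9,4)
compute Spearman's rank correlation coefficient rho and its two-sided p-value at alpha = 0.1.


Step 1: Rank x and y separately (midranks; no ties here).
rank(x): 2->2, 13->8, 1->1, 8->4, 5->3, 11->7, 18->9, 10->6, 9->5
rank(y): 1->1, 3->3, 11->8, 7->6, 2->2, 10->7, 18->9, 6->5, 4->4
Step 2: d_i = R_x(i) - R_y(i); compute d_i^2.
  (2-1)^2=1, (8-3)^2=25, (1-8)^2=49, (4-6)^2=4, (3-2)^2=1, (7-7)^2=0, (9-9)^2=0, (6-5)^2=1, (5-4)^2=1
sum(d^2) = 82.
Step 3: rho = 1 - 6*82 / (9*(9^2 - 1)) = 1 - 492/720 = 0.316667.
Step 4: Under H0, t = rho * sqrt((n-2)/(1-rho^2)) = 0.8833 ~ t(7).
Step 5: Two-sided p-value from the t-distribution with 7 df = 0.406397.
Step 6: alpha = 0.1. fail to reject H0.

rho = 0.3167, p = 0.406397, fail to reject H0 at alpha = 0.1.


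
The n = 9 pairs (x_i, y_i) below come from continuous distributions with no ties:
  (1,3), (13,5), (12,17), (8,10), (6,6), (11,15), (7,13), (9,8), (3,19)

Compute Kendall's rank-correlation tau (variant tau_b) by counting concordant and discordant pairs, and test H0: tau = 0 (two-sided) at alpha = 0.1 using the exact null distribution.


Step 1: Enumerate the 36 unordered pairs (i,j) with i<j and classify each by sign(x_j-x_i) * sign(y_j-y_i).
  (1,2):dx=+12,dy=+2->C; (1,3):dx=+11,dy=+14->C; (1,4):dx=+7,dy=+7->C; (1,5):dx=+5,dy=+3->C
  (1,6):dx=+10,dy=+12->C; (1,7):dx=+6,dy=+10->C; (1,8):dx=+8,dy=+5->C; (1,9):dx=+2,dy=+16->C
  (2,3):dx=-1,dy=+12->D; (2,4):dx=-5,dy=+5->D; (2,5):dx=-7,dy=+1->D; (2,6):dx=-2,dy=+10->D
  (2,7):dx=-6,dy=+8->D; (2,8):dx=-4,dy=+3->D; (2,9):dx=-10,dy=+14->D; (3,4):dx=-4,dy=-7->C
  (3,5):dx=-6,dy=-11->C; (3,6):dx=-1,dy=-2->C; (3,7):dx=-5,dy=-4->C; (3,8):dx=-3,dy=-9->C
  (3,9):dx=-9,dy=+2->D; (4,5):dx=-2,dy=-4->C; (4,6):dx=+3,dy=+5->C; (4,7):dx=-1,dy=+3->D
  (4,8):dx=+1,dy=-2->D; (4,9):dx=-5,dy=+9->D; (5,6):dx=+5,dy=+9->C; (5,7):dx=+1,dy=+7->C
  (5,8):dx=+3,dy=+2->C; (5,9):dx=-3,dy=+13->D; (6,7):dx=-4,dy=-2->C; (6,8):dx=-2,dy=-7->C
  (6,9):dx=-8,dy=+4->D; (7,8):dx=+2,dy=-5->D; (7,9):dx=-4,dy=+6->D; (8,9):dx=-6,dy=+11->D
Step 2: C = 20, D = 16, total pairs = 36.
Step 3: tau = (C - D)/(n(n-1)/2) = (20 - 16)/36 = 0.111111.
Step 4: Exact two-sided p-value (enumerate n! = 362880 permutations of y under H0): p = 0.761414.
Step 5: alpha = 0.1. fail to reject H0.

tau_b = 0.1111 (C=20, D=16), p = 0.761414, fail to reject H0.


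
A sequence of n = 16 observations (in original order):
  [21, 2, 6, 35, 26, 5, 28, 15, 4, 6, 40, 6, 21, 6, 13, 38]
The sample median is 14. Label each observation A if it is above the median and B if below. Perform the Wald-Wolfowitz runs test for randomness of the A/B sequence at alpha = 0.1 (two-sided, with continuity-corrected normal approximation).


Step 1: Compute median = 14; label A = above, B = below.
Labels in order: ABBAABAABBABABBA  (n_A = 8, n_B = 8)
Step 2: Count runs R = 11.
Step 3: Under H0 (random ordering), E[R] = 2*n_A*n_B/(n_A+n_B) + 1 = 2*8*8/16 + 1 = 9.0000.
        Var[R] = 2*n_A*n_B*(2*n_A*n_B - n_A - n_B) / ((n_A+n_B)^2 * (n_A+n_B-1)) = 14336/3840 = 3.7333.
        SD[R] = 1.9322.
Step 4: Continuity-corrected z = (R - 0.5 - E[R]) / SD[R] = (11 - 0.5 - 9.0000) / 1.9322 = 0.7763.
Step 5: Two-sided p-value via normal approximation = 2*(1 - Phi(|z|)) = 0.437558.
Step 6: alpha = 0.1. fail to reject H0.

R = 11, z = 0.7763, p = 0.437558, fail to reject H0.


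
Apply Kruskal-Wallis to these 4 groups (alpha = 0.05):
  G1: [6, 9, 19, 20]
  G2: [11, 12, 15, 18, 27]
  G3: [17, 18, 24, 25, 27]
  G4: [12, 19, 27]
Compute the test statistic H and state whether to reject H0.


Step 1: Combine all N = 17 observations and assign midranks.
sorted (value, group, rank): (6,G1,1), (9,G1,2), (11,G2,3), (12,G2,4.5), (12,G4,4.5), (15,G2,6), (17,G3,7), (18,G2,8.5), (18,G3,8.5), (19,G1,10.5), (19,G4,10.5), (20,G1,12), (24,G3,13), (25,G3,14), (27,G2,16), (27,G3,16), (27,G4,16)
Step 2: Sum ranks within each group.
R_1 = 25.5 (n_1 = 4)
R_2 = 38 (n_2 = 5)
R_3 = 58.5 (n_3 = 5)
R_4 = 31 (n_4 = 3)
Step 3: H = 12/(N(N+1)) * sum(R_i^2/n_i) - 3(N+1)
     = 12/(17*18) * (25.5^2/4 + 38^2/5 + 58.5^2/5 + 31^2/3) - 3*18
     = 0.039216 * 1456.15 - 54
     = 3.103758.
Step 4: Ties present; correction factor C = 1 - 42/(17^3 - 17) = 0.991422. Corrected H = 3.103758 / 0.991422 = 3.130614.
Step 5: Under H0, H ~ chi^2(3); p-value = 0.371922.
Step 6: alpha = 0.05. fail to reject H0.

H = 3.1306, df = 3, p = 0.371922, fail to reject H0.


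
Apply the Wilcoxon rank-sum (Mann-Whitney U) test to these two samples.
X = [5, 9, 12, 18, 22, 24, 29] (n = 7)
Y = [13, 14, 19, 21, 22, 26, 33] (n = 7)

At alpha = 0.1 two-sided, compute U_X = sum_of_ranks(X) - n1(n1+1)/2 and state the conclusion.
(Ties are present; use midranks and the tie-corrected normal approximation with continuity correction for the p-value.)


Step 1: Combine and sort all 14 observations; assign midranks.
sorted (value, group): (5,X), (9,X), (12,X), (13,Y), (14,Y), (18,X), (19,Y), (21,Y), (22,X), (22,Y), (24,X), (26,Y), (29,X), (33,Y)
ranks: 5->1, 9->2, 12->3, 13->4, 14->5, 18->6, 19->7, 21->8, 22->9.5, 22->9.5, 24->11, 26->12, 29->13, 33->14
Step 2: Rank sum for X: R1 = 1 + 2 + 3 + 6 + 9.5 + 11 + 13 = 45.5.
Step 3: U_X = R1 - n1(n1+1)/2 = 45.5 - 7*8/2 = 45.5 - 28 = 17.5.
       U_Y = n1*n2 - U_X = 49 - 17.5 = 31.5.
Step 4: Ties are present, so use the tie-corrected normal approximation (with continuity correction) for the p-value.
Step 5: p-value = 0.405717; compare to alpha = 0.1. fail to reject H0.

U_X = 17.5, p = 0.405717, fail to reject H0 at alpha = 0.1.


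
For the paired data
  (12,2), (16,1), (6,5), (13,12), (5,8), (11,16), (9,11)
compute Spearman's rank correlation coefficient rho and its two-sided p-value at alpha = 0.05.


Step 1: Rank x and y separately (midranks; no ties here).
rank(x): 12->5, 16->7, 6->2, 13->6, 5->1, 11->4, 9->3
rank(y): 2->2, 1->1, 5->3, 12->6, 8->4, 16->7, 11->5
Step 2: d_i = R_x(i) - R_y(i); compute d_i^2.
  (5-2)^2=9, (7-1)^2=36, (2-3)^2=1, (6-6)^2=0, (1-4)^2=9, (4-7)^2=9, (3-5)^2=4
sum(d^2) = 68.
Step 3: rho = 1 - 6*68 / (7*(7^2 - 1)) = 1 - 408/336 = -0.214286.
Step 4: Under H0, t = rho * sqrt((n-2)/(1-rho^2)) = -0.4906 ~ t(5).
Step 5: Two-sided p-value from the t-distribution with 5 df = 0.644512.
Step 6: alpha = 0.05. fail to reject H0.

rho = -0.2143, p = 0.644512, fail to reject H0 at alpha = 0.05.


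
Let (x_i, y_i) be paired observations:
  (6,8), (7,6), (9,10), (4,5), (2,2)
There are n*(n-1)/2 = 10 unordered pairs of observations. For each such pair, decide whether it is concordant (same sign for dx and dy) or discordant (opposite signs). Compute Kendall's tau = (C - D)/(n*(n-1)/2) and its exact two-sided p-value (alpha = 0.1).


Step 1: Enumerate the 10 unordered pairs (i,j) with i<j and classify each by sign(x_j-x_i) * sign(y_j-y_i).
  (1,2):dx=+1,dy=-2->D; (1,3):dx=+3,dy=+2->C; (1,4):dx=-2,dy=-3->C; (1,5):dx=-4,dy=-6->C
  (2,3):dx=+2,dy=+4->C; (2,4):dx=-3,dy=-1->C; (2,5):dx=-5,dy=-4->C; (3,4):dx=-5,dy=-5->C
  (3,5):dx=-7,dy=-8->C; (4,5):dx=-2,dy=-3->C
Step 2: C = 9, D = 1, total pairs = 10.
Step 3: tau = (C - D)/(n(n-1)/2) = (9 - 1)/10 = 0.800000.
Step 4: Exact two-sided p-value (enumerate n! = 120 permutations of y under H0): p = 0.083333.
Step 5: alpha = 0.1. reject H0.

tau_b = 0.8000 (C=9, D=1), p = 0.083333, reject H0.


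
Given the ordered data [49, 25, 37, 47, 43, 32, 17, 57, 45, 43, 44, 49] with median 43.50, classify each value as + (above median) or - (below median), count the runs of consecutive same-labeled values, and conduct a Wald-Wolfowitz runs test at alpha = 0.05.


Step 1: Compute median = 43.50; label A = above, B = below.
Labels in order: ABBABBBAABAA  (n_A = 6, n_B = 6)
Step 2: Count runs R = 7.
Step 3: Under H0 (random ordering), E[R] = 2*n_A*n_B/(n_A+n_B) + 1 = 2*6*6/12 + 1 = 7.0000.
        Var[R] = 2*n_A*n_B*(2*n_A*n_B - n_A - n_B) / ((n_A+n_B)^2 * (n_A+n_B-1)) = 4320/1584 = 2.7273.
        SD[R] = 1.6514.
Step 4: R = E[R], so z = 0 with no continuity correction.
Step 5: Two-sided p-value via normal approximation = 2*(1 - Phi(|z|)) = 1.000000.
Step 6: alpha = 0.05. fail to reject H0.

R = 7, z = 0.0000, p = 1.000000, fail to reject H0.


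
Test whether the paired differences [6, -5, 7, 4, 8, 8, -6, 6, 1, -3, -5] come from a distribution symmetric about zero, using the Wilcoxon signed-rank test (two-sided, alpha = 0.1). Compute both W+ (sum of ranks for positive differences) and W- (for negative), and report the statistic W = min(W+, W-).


Step 1: Drop any zero differences (none here) and take |d_i|.
|d| = [6, 5, 7, 4, 8, 8, 6, 6, 1, 3, 5]
Step 2: Midrank |d_i| (ties get averaged ranks).
ranks: |6|->7, |5|->4.5, |7|->9, |4|->3, |8|->10.5, |8|->10.5, |6|->7, |6|->7, |1|->1, |3|->2, |5|->4.5
Step 3: Attach original signs; sum ranks with positive sign and with negative sign.
W+ = 7 + 9 + 3 + 10.5 + 10.5 + 7 + 1 = 48
W- = 4.5 + 7 + 2 + 4.5 = 18
(Check: W+ + W- = 66 should equal n(n+1)/2 = 66.)
Step 4: Test statistic W = min(W+, W-) = 18.
Step 5: Ties in |d|, so use the tie-corrected normal approximation.
        E[W] = n(n+1)/4 = 11*12/4 = 33.
        Tie groups: |d|=5 (t=2), |d|=6 (t=3), |d|=8 (t=2); sum(t^3 - t) = 36.
        Var[W] = n(n+1)(2n+1)/24 - sum(t^3-t)/48 = 3036/24 - 36/48 = 125.75.
        z = (W - E[W]) / sqrt(Var[W]) = (18 - 33) / 11.2138 = -1.3376.
        Two-sided p = 2*Phi(z) = 0.181016.
Step 6: alpha = 0.1. fail to reject H0.

W+ = 48, W- = 18, W = min = 18, p = 0.181016, fail to reject H0.


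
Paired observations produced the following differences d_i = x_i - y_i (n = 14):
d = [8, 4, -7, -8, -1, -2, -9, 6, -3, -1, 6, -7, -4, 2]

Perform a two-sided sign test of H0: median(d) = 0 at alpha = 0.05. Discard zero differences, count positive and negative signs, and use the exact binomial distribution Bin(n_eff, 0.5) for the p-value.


Step 1: Discard zero differences. Original n = 14; n_eff = number of nonzero differences = 14.
Nonzero differences (with sign): +8, +4, -7, -8, -1, -2, -9, +6, -3, -1, +6, -7, -4, +2
Step 2: Count signs: positive = 5, negative = 9.
Step 3: Under H0: P(positive) = 0.5, so the number of positives S ~ Bin(14, 0.5).
Step 4: Two-sided exact p-value = sum of Bin(14,0.5) probabilities at or below the observed probability = 0.423950.
Step 5: alpha = 0.05. fail to reject H0.

n_eff = 14, pos = 5, neg = 9, p = 0.423950, fail to reject H0.


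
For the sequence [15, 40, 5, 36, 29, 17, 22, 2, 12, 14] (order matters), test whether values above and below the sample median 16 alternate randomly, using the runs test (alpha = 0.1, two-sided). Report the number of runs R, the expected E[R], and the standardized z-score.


Step 1: Compute median = 16; label A = above, B = below.
Labels in order: BABAAAABBB  (n_A = 5, n_B = 5)
Step 2: Count runs R = 5.
Step 3: Under H0 (random ordering), E[R] = 2*n_A*n_B/(n_A+n_B) + 1 = 2*5*5/10 + 1 = 6.0000.
        Var[R] = 2*n_A*n_B*(2*n_A*n_B - n_A - n_B) / ((n_A+n_B)^2 * (n_A+n_B-1)) = 2000/900 = 2.2222.
        SD[R] = 1.4907.
Step 4: Continuity-corrected z = (R + 0.5 - E[R]) / SD[R] = (5 + 0.5 - 6.0000) / 1.4907 = -0.3354.
Step 5: Two-sided p-value via normal approximation = 2*(1 - Phi(|z|)) = 0.737316.
Step 6: alpha = 0.1. fail to reject H0.

R = 5, z = -0.3354, p = 0.737316, fail to reject H0.


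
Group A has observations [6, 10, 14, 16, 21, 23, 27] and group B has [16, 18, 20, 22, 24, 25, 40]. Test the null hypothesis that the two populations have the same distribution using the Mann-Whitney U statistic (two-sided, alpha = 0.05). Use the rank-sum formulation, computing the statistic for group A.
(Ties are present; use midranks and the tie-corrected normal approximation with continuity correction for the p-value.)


Step 1: Combine and sort all 14 observations; assign midranks.
sorted (value, group): (6,X), (10,X), (14,X), (16,X), (16,Y), (18,Y), (20,Y), (21,X), (22,Y), (23,X), (24,Y), (25,Y), (27,X), (40,Y)
ranks: 6->1, 10->2, 14->3, 16->4.5, 16->4.5, 18->6, 20->7, 21->8, 22->9, 23->10, 24->11, 25->12, 27->13, 40->14
Step 2: Rank sum for X: R1 = 1 + 2 + 3 + 4.5 + 8 + 10 + 13 = 41.5.
Step 3: U_X = R1 - n1(n1+1)/2 = 41.5 - 7*8/2 = 41.5 - 28 = 13.5.
       U_Y = n1*n2 - U_X = 49 - 13.5 = 35.5.
Step 4: Ties are present, so use the tie-corrected normal approximation (with continuity correction) for the p-value.
Step 5: p-value = 0.179234; compare to alpha = 0.05. fail to reject H0.

U_X = 13.5, p = 0.179234, fail to reject H0 at alpha = 0.05.


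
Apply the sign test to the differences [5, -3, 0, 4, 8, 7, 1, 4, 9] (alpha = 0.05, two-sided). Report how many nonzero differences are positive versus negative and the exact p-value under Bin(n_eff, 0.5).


Step 1: Discard zero differences. Original n = 9; n_eff = number of nonzero differences = 8.
Nonzero differences (with sign): +5, -3, +4, +8, +7, +1, +4, +9
Step 2: Count signs: positive = 7, negative = 1.
Step 3: Under H0: P(positive) = 0.5, so the number of positives S ~ Bin(8, 0.5).
Step 4: Two-sided exact p-value = sum of Bin(8,0.5) probabilities at or below the observed probability = 0.070312.
Step 5: alpha = 0.05. fail to reject H0.

n_eff = 8, pos = 7, neg = 1, p = 0.070312, fail to reject H0.


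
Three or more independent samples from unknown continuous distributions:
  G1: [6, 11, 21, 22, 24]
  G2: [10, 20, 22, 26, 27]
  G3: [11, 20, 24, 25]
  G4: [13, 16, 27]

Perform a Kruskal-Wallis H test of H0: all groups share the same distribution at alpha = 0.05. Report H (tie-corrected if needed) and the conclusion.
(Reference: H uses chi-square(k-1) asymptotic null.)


Step 1: Combine all N = 17 observations and assign midranks.
sorted (value, group, rank): (6,G1,1), (10,G2,2), (11,G1,3.5), (11,G3,3.5), (13,G4,5), (16,G4,6), (20,G2,7.5), (20,G3,7.5), (21,G1,9), (22,G1,10.5), (22,G2,10.5), (24,G1,12.5), (24,G3,12.5), (25,G3,14), (26,G2,15), (27,G2,16.5), (27,G4,16.5)
Step 2: Sum ranks within each group.
R_1 = 36.5 (n_1 = 5)
R_2 = 51.5 (n_2 = 5)
R_3 = 37.5 (n_3 = 4)
R_4 = 27.5 (n_4 = 3)
Step 3: H = 12/(N(N+1)) * sum(R_i^2/n_i) - 3(N+1)
     = 12/(17*18) * (36.5^2/5 + 51.5^2/5 + 37.5^2/4 + 27.5^2/3) - 3*18
     = 0.039216 * 1400.55 - 54
     = 0.923366.
Step 4: Ties present; correction factor C = 1 - 30/(17^3 - 17) = 0.993873. Corrected H = 0.923366 / 0.993873 = 0.929059.
Step 5: Under H0, H ~ chi^2(3); p-value = 0.818410.
Step 6: alpha = 0.05. fail to reject H0.

H = 0.9291, df = 3, p = 0.818410, fail to reject H0.


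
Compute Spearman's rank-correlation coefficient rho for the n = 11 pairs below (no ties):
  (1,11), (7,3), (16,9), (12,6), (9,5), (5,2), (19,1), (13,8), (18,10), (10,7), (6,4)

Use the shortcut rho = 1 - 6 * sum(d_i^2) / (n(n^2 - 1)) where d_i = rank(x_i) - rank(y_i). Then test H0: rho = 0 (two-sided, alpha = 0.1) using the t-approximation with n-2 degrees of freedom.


Step 1: Rank x and y separately (midranks; no ties here).
rank(x): 1->1, 7->4, 16->9, 12->7, 9->5, 5->2, 19->11, 13->8, 18->10, 10->6, 6->3
rank(y): 11->11, 3->3, 9->9, 6->6, 5->5, 2->2, 1->1, 8->8, 10->10, 7->7, 4->4
Step 2: d_i = R_x(i) - R_y(i); compute d_i^2.
  (1-11)^2=100, (4-3)^2=1, (9-9)^2=0, (7-6)^2=1, (5-5)^2=0, (2-2)^2=0, (11-1)^2=100, (8-8)^2=0, (10-10)^2=0, (6-7)^2=1, (3-4)^2=1
sum(d^2) = 204.
Step 3: rho = 1 - 6*204 / (11*(11^2 - 1)) = 1 - 1224/1320 = 0.072727.
Step 4: Under H0, t = rho * sqrt((n-2)/(1-rho^2)) = 0.2188 ~ t(9).
Step 5: Two-sided p-value from the t-distribution with 9 df = 0.831716.
Step 6: alpha = 0.1. fail to reject H0.

rho = 0.0727, p = 0.831716, fail to reject H0 at alpha = 0.1.


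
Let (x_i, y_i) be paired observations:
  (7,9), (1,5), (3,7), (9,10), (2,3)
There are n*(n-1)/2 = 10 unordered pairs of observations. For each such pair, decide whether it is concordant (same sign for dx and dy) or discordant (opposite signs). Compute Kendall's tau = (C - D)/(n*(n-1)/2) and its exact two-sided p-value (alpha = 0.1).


Step 1: Enumerate the 10 unordered pairs (i,j) with i<j and classify each by sign(x_j-x_i) * sign(y_j-y_i).
  (1,2):dx=-6,dy=-4->C; (1,3):dx=-4,dy=-2->C; (1,4):dx=+2,dy=+1->C; (1,5):dx=-5,dy=-6->C
  (2,3):dx=+2,dy=+2->C; (2,4):dx=+8,dy=+5->C; (2,5):dx=+1,dy=-2->D; (3,4):dx=+6,dy=+3->C
  (3,5):dx=-1,dy=-4->C; (4,5):dx=-7,dy=-7->C
Step 2: C = 9, D = 1, total pairs = 10.
Step 3: tau = (C - D)/(n(n-1)/2) = (9 - 1)/10 = 0.800000.
Step 4: Exact two-sided p-value (enumerate n! = 120 permutations of y under H0): p = 0.083333.
Step 5: alpha = 0.1. reject H0.

tau_b = 0.8000 (C=9, D=1), p = 0.083333, reject H0.


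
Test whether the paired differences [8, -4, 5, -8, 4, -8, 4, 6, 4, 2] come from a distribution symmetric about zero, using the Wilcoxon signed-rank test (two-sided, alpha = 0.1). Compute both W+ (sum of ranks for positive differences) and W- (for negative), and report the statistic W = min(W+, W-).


Step 1: Drop any zero differences (none here) and take |d_i|.
|d| = [8, 4, 5, 8, 4, 8, 4, 6, 4, 2]
Step 2: Midrank |d_i| (ties get averaged ranks).
ranks: |8|->9, |4|->3.5, |5|->6, |8|->9, |4|->3.5, |8|->9, |4|->3.5, |6|->7, |4|->3.5, |2|->1
Step 3: Attach original signs; sum ranks with positive sign and with negative sign.
W+ = 9 + 6 + 3.5 + 3.5 + 7 + 3.5 + 1 = 33.5
W- = 3.5 + 9 + 9 = 21.5
(Check: W+ + W- = 55 should equal n(n+1)/2 = 55.)
Step 4: Test statistic W = min(W+, W-) = 21.5.
Step 5: Ties in |d|, so use the tie-corrected normal approximation.
        E[W] = n(n+1)/4 = 10*11/4 = 27.5.
        Tie groups: |d|=4 (t=4), |d|=8 (t=3); sum(t^3 - t) = 84.
        Var[W] = n(n+1)(2n+1)/24 - sum(t^3-t)/48 = 2310/24 - 84/48 = 94.5.
        z = (W - E[W]) / sqrt(Var[W]) = (21.5 - 27.5) / 9.7211 = -0.6172.
        Two-sided p = 2*Phi(z) = 0.537094.
Step 6: alpha = 0.1. fail to reject H0.

W+ = 33.5, W- = 21.5, W = min = 21.5, p = 0.537094, fail to reject H0.


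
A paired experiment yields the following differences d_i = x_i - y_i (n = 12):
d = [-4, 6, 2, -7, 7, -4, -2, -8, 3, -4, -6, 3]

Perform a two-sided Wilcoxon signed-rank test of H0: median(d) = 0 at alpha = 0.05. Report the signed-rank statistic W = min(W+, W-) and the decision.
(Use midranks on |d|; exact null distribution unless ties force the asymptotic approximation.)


Step 1: Drop any zero differences (none here) and take |d_i|.
|d| = [4, 6, 2, 7, 7, 4, 2, 8, 3, 4, 6, 3]
Step 2: Midrank |d_i| (ties get averaged ranks).
ranks: |4|->6, |6|->8.5, |2|->1.5, |7|->10.5, |7|->10.5, |4|->6, |2|->1.5, |8|->12, |3|->3.5, |4|->6, |6|->8.5, |3|->3.5
Step 3: Attach original signs; sum ranks with positive sign and with negative sign.
W+ = 8.5 + 1.5 + 10.5 + 3.5 + 3.5 = 27.5
W- = 6 + 10.5 + 6 + 1.5 + 12 + 6 + 8.5 = 50.5
(Check: W+ + W- = 78 should equal n(n+1)/2 = 78.)
Step 4: Test statistic W = min(W+, W-) = 27.5.
Step 5: Ties in |d|, so use the tie-corrected normal approximation.
        E[W] = n(n+1)/4 = 12*13/4 = 39.
        Tie groups: |d|=2 (t=2), |d|=3 (t=2), |d|=4 (t=3), |d|=6 (t=2), |d|=7 (t=2); sum(t^3 - t) = 48.
        Var[W] = n(n+1)(2n+1)/24 - sum(t^3-t)/48 = 3900/24 - 48/48 = 161.5.
        z = (W - E[W]) / sqrt(Var[W]) = (27.5 - 39) / 12.7083 = -0.9049.
        Two-sided p = 2*Phi(z) = 0.365506.
Step 6: alpha = 0.05. fail to reject H0.

W+ = 27.5, W- = 50.5, W = min = 27.5, p = 0.365506, fail to reject H0.


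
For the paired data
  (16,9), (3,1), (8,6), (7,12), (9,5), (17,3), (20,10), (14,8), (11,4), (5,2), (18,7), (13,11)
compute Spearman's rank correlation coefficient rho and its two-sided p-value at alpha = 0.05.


Step 1: Rank x and y separately (midranks; no ties here).
rank(x): 16->9, 3->1, 8->4, 7->3, 9->5, 17->10, 20->12, 14->8, 11->6, 5->2, 18->11, 13->7
rank(y): 9->9, 1->1, 6->6, 12->12, 5->5, 3->3, 10->10, 8->8, 4->4, 2->2, 7->7, 11->11
Step 2: d_i = R_x(i) - R_y(i); compute d_i^2.
  (9-9)^2=0, (1-1)^2=0, (4-6)^2=4, (3-12)^2=81, (5-5)^2=0, (10-3)^2=49, (12-10)^2=4, (8-8)^2=0, (6-4)^2=4, (2-2)^2=0, (11-7)^2=16, (7-11)^2=16
sum(d^2) = 174.
Step 3: rho = 1 - 6*174 / (12*(12^2 - 1)) = 1 - 1044/1716 = 0.391608.
Step 4: Under H0, t = rho * sqrt((n-2)/(1-rho^2)) = 1.3459 ~ t(10).
Step 5: Two-sided p-value from the t-distribution with 10 df = 0.208063.
Step 6: alpha = 0.05. fail to reject H0.

rho = 0.3916, p = 0.208063, fail to reject H0 at alpha = 0.05.


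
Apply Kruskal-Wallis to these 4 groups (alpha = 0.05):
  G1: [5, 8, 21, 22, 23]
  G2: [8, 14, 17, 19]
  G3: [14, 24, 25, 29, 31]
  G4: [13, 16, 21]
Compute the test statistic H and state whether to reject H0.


Step 1: Combine all N = 17 observations and assign midranks.
sorted (value, group, rank): (5,G1,1), (8,G1,2.5), (8,G2,2.5), (13,G4,4), (14,G2,5.5), (14,G3,5.5), (16,G4,7), (17,G2,8), (19,G2,9), (21,G1,10.5), (21,G4,10.5), (22,G1,12), (23,G1,13), (24,G3,14), (25,G3,15), (29,G3,16), (31,G3,17)
Step 2: Sum ranks within each group.
R_1 = 39 (n_1 = 5)
R_2 = 25 (n_2 = 4)
R_3 = 67.5 (n_3 = 5)
R_4 = 21.5 (n_4 = 3)
Step 3: H = 12/(N(N+1)) * sum(R_i^2/n_i) - 3(N+1)
     = 12/(17*18) * (39^2/5 + 25^2/4 + 67.5^2/5 + 21.5^2/3) - 3*18
     = 0.039216 * 1525.78 - 54
     = 5.834641.
Step 4: Ties present; correction factor C = 1 - 18/(17^3 - 17) = 0.996324. Corrected H = 5.834641 / 0.996324 = 5.856171.
Step 5: Under H0, H ~ chi^2(3); p-value = 0.118821.
Step 6: alpha = 0.05. fail to reject H0.

H = 5.8562, df = 3, p = 0.118821, fail to reject H0.


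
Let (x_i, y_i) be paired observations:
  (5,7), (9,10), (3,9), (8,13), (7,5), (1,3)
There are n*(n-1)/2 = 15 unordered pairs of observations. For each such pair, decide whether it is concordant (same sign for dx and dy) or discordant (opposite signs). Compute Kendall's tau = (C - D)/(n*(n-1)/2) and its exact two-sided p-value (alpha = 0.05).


Step 1: Enumerate the 15 unordered pairs (i,j) with i<j and classify each by sign(x_j-x_i) * sign(y_j-y_i).
  (1,2):dx=+4,dy=+3->C; (1,3):dx=-2,dy=+2->D; (1,4):dx=+3,dy=+6->C; (1,5):dx=+2,dy=-2->D
  (1,6):dx=-4,dy=-4->C; (2,3):dx=-6,dy=-1->C; (2,4):dx=-1,dy=+3->D; (2,5):dx=-2,dy=-5->C
  (2,6):dx=-8,dy=-7->C; (3,4):dx=+5,dy=+4->C; (3,5):dx=+4,dy=-4->D; (3,6):dx=-2,dy=-6->C
  (4,5):dx=-1,dy=-8->C; (4,6):dx=-7,dy=-10->C; (5,6):dx=-6,dy=-2->C
Step 2: C = 11, D = 4, total pairs = 15.
Step 3: tau = (C - D)/(n(n-1)/2) = (11 - 4)/15 = 0.466667.
Step 4: Exact two-sided p-value (enumerate n! = 720 permutations of y under H0): p = 0.272222.
Step 5: alpha = 0.05. fail to reject H0.

tau_b = 0.4667 (C=11, D=4), p = 0.272222, fail to reject H0.


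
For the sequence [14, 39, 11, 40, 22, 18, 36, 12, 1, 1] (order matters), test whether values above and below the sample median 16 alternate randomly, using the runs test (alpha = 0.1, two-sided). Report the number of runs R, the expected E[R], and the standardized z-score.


Step 1: Compute median = 16; label A = above, B = below.
Labels in order: BABAAAABBB  (n_A = 5, n_B = 5)
Step 2: Count runs R = 5.
Step 3: Under H0 (random ordering), E[R] = 2*n_A*n_B/(n_A+n_B) + 1 = 2*5*5/10 + 1 = 6.0000.
        Var[R] = 2*n_A*n_B*(2*n_A*n_B - n_A - n_B) / ((n_A+n_B)^2 * (n_A+n_B-1)) = 2000/900 = 2.2222.
        SD[R] = 1.4907.
Step 4: Continuity-corrected z = (R + 0.5 - E[R]) / SD[R] = (5 + 0.5 - 6.0000) / 1.4907 = -0.3354.
Step 5: Two-sided p-value via normal approximation = 2*(1 - Phi(|z|)) = 0.737316.
Step 6: alpha = 0.1. fail to reject H0.

R = 5, z = -0.3354, p = 0.737316, fail to reject H0.


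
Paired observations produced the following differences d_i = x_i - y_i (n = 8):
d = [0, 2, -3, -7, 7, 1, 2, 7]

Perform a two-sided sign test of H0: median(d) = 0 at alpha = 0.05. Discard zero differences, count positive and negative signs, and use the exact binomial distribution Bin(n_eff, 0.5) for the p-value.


Step 1: Discard zero differences. Original n = 8; n_eff = number of nonzero differences = 7.
Nonzero differences (with sign): +2, -3, -7, +7, +1, +2, +7
Step 2: Count signs: positive = 5, negative = 2.
Step 3: Under H0: P(positive) = 0.5, so the number of positives S ~ Bin(7, 0.5).
Step 4: Two-sided exact p-value = sum of Bin(7,0.5) probabilities at or below the observed probability = 0.453125.
Step 5: alpha = 0.05. fail to reject H0.

n_eff = 7, pos = 5, neg = 2, p = 0.453125, fail to reject H0.


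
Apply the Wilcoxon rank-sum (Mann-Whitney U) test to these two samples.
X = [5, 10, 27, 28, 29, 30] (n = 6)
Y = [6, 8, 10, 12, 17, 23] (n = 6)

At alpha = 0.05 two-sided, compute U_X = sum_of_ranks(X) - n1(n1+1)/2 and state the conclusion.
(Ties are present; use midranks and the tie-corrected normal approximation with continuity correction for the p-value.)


Step 1: Combine and sort all 12 observations; assign midranks.
sorted (value, group): (5,X), (6,Y), (8,Y), (10,X), (10,Y), (12,Y), (17,Y), (23,Y), (27,X), (28,X), (29,X), (30,X)
ranks: 5->1, 6->2, 8->3, 10->4.5, 10->4.5, 12->6, 17->7, 23->8, 27->9, 28->10, 29->11, 30->12
Step 2: Rank sum for X: R1 = 1 + 4.5 + 9 + 10 + 11 + 12 = 47.5.
Step 3: U_X = R1 - n1(n1+1)/2 = 47.5 - 6*7/2 = 47.5 - 21 = 26.5.
       U_Y = n1*n2 - U_X = 36 - 26.5 = 9.5.
Step 4: Ties are present, so use the tie-corrected normal approximation (with continuity correction) for the p-value.
Step 5: p-value = 0.199397; compare to alpha = 0.05. fail to reject H0.

U_X = 26.5, p = 0.199397, fail to reject H0 at alpha = 0.05.


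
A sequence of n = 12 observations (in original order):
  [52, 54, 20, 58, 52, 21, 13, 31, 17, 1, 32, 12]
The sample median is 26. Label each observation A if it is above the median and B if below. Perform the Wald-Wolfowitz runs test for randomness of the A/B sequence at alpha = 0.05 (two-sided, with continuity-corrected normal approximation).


Step 1: Compute median = 26; label A = above, B = below.
Labels in order: AABAABBABBAB  (n_A = 6, n_B = 6)
Step 2: Count runs R = 8.
Step 3: Under H0 (random ordering), E[R] = 2*n_A*n_B/(n_A+n_B) + 1 = 2*6*6/12 + 1 = 7.0000.
        Var[R] = 2*n_A*n_B*(2*n_A*n_B - n_A - n_B) / ((n_A+n_B)^2 * (n_A+n_B-1)) = 4320/1584 = 2.7273.
        SD[R] = 1.6514.
Step 4: Continuity-corrected z = (R - 0.5 - E[R]) / SD[R] = (8 - 0.5 - 7.0000) / 1.6514 = 0.3028.
Step 5: Two-sided p-value via normal approximation = 2*(1 - Phi(|z|)) = 0.762069.
Step 6: alpha = 0.05. fail to reject H0.

R = 8, z = 0.3028, p = 0.762069, fail to reject H0.


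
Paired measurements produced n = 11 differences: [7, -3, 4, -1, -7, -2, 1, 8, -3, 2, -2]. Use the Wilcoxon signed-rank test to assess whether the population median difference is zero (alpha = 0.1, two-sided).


Step 1: Drop any zero differences (none here) and take |d_i|.
|d| = [7, 3, 4, 1, 7, 2, 1, 8, 3, 2, 2]
Step 2: Midrank |d_i| (ties get averaged ranks).
ranks: |7|->9.5, |3|->6.5, |4|->8, |1|->1.5, |7|->9.5, |2|->4, |1|->1.5, |8|->11, |3|->6.5, |2|->4, |2|->4
Step 3: Attach original signs; sum ranks with positive sign and with negative sign.
W+ = 9.5 + 8 + 1.5 + 11 + 4 = 34
W- = 6.5 + 1.5 + 9.5 + 4 + 6.5 + 4 = 32
(Check: W+ + W- = 66 should equal n(n+1)/2 = 66.)
Step 4: Test statistic W = min(W+, W-) = 32.
Step 5: Ties in |d|, so use the tie-corrected normal approximation.
        E[W] = n(n+1)/4 = 11*12/4 = 33.
        Tie groups: |d|=1 (t=2), |d|=2 (t=3), |d|=3 (t=2), |d|=7 (t=2); sum(t^3 - t) = 42.
        Var[W] = n(n+1)(2n+1)/24 - sum(t^3-t)/48 = 3036/24 - 42/48 = 125.625.
        z = (W - E[W]) / sqrt(Var[W]) = (32 - 33) / 11.2083 = -0.0892.
        Two-sided p = 2*Phi(z) = 0.928907.
Step 6: alpha = 0.1. fail to reject H0.

W+ = 34, W- = 32, W = min = 32, p = 0.928907, fail to reject H0.


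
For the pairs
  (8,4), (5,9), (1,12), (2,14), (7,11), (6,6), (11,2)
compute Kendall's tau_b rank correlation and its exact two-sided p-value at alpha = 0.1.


Step 1: Enumerate the 21 unordered pairs (i,j) with i<j and classify each by sign(x_j-x_i) * sign(y_j-y_i).
  (1,2):dx=-3,dy=+5->D; (1,3):dx=-7,dy=+8->D; (1,4):dx=-6,dy=+10->D; (1,5):dx=-1,dy=+7->D
  (1,6):dx=-2,dy=+2->D; (1,7):dx=+3,dy=-2->D; (2,3):dx=-4,dy=+3->D; (2,4):dx=-3,dy=+5->D
  (2,5):dx=+2,dy=+2->C; (2,6):dx=+1,dy=-3->D; (2,7):dx=+6,dy=-7->D; (3,4):dx=+1,dy=+2->C
  (3,5):dx=+6,dy=-1->D; (3,6):dx=+5,dy=-6->D; (3,7):dx=+10,dy=-10->D; (4,5):dx=+5,dy=-3->D
  (4,6):dx=+4,dy=-8->D; (4,7):dx=+9,dy=-12->D; (5,6):dx=-1,dy=-5->C; (5,7):dx=+4,dy=-9->D
  (6,7):dx=+5,dy=-4->D
Step 2: C = 3, D = 18, total pairs = 21.
Step 3: tau = (C - D)/(n(n-1)/2) = (3 - 18)/21 = -0.714286.
Step 4: Exact two-sided p-value (enumerate n! = 5040 permutations of y under H0): p = 0.030159.
Step 5: alpha = 0.1. reject H0.

tau_b = -0.7143 (C=3, D=18), p = 0.030159, reject H0.


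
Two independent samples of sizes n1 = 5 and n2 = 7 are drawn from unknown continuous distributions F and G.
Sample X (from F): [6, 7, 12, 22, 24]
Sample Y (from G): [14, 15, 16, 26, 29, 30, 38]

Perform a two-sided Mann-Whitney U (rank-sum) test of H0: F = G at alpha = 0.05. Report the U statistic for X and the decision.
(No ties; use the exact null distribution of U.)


Step 1: Combine and sort all 12 observations; assign midranks.
sorted (value, group): (6,X), (7,X), (12,X), (14,Y), (15,Y), (16,Y), (22,X), (24,X), (26,Y), (29,Y), (30,Y), (38,Y)
ranks: 6->1, 7->2, 12->3, 14->4, 15->5, 16->6, 22->7, 24->8, 26->9, 29->10, 30->11, 38->12
Step 2: Rank sum for X: R1 = 1 + 2 + 3 + 7 + 8 = 21.
Step 3: U_X = R1 - n1(n1+1)/2 = 21 - 5*6/2 = 21 - 15 = 6.
       U_Y = n1*n2 - U_X = 35 - 6 = 29.
Step 4: No ties, so the exact null distribution of U (based on enumerating the C(12,5) = 792 equally likely rank assignments) gives the two-sided p-value.
Step 5: p-value = 0.073232; compare to alpha = 0.05. fail to reject H0.

U_X = 6, p = 0.073232, fail to reject H0 at alpha = 0.05.


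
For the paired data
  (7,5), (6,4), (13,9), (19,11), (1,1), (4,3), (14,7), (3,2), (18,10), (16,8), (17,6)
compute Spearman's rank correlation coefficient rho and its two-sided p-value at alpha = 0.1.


Step 1: Rank x and y separately (midranks; no ties here).
rank(x): 7->5, 6->4, 13->6, 19->11, 1->1, 4->3, 14->7, 3->2, 18->10, 16->8, 17->9
rank(y): 5->5, 4->4, 9->9, 11->11, 1->1, 3->3, 7->7, 2->2, 10->10, 8->8, 6->6
Step 2: d_i = R_x(i) - R_y(i); compute d_i^2.
  (5-5)^2=0, (4-4)^2=0, (6-9)^2=9, (11-11)^2=0, (1-1)^2=0, (3-3)^2=0, (7-7)^2=0, (2-2)^2=0, (10-10)^2=0, (8-8)^2=0, (9-6)^2=9
sum(d^2) = 18.
Step 3: rho = 1 - 6*18 / (11*(11^2 - 1)) = 1 - 108/1320 = 0.918182.
Step 4: Under H0, t = rho * sqrt((n-2)/(1-rho^2)) = 6.9531 ~ t(9).
Step 5: Two-sided p-value from the t-distribution with 9 df = 0.000067.
Step 6: alpha = 0.1. reject H0.

rho = 0.9182, p = 0.000067, reject H0 at alpha = 0.1.


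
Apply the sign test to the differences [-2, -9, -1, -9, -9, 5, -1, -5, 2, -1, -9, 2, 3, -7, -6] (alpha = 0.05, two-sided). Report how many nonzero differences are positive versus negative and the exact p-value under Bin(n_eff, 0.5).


Step 1: Discard zero differences. Original n = 15; n_eff = number of nonzero differences = 15.
Nonzero differences (with sign): -2, -9, -1, -9, -9, +5, -1, -5, +2, -1, -9, +2, +3, -7, -6
Step 2: Count signs: positive = 4, negative = 11.
Step 3: Under H0: P(positive) = 0.5, so the number of positives S ~ Bin(15, 0.5).
Step 4: Two-sided exact p-value = sum of Bin(15,0.5) probabilities at or below the observed probability = 0.118469.
Step 5: alpha = 0.05. fail to reject H0.

n_eff = 15, pos = 4, neg = 11, p = 0.118469, fail to reject H0.
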